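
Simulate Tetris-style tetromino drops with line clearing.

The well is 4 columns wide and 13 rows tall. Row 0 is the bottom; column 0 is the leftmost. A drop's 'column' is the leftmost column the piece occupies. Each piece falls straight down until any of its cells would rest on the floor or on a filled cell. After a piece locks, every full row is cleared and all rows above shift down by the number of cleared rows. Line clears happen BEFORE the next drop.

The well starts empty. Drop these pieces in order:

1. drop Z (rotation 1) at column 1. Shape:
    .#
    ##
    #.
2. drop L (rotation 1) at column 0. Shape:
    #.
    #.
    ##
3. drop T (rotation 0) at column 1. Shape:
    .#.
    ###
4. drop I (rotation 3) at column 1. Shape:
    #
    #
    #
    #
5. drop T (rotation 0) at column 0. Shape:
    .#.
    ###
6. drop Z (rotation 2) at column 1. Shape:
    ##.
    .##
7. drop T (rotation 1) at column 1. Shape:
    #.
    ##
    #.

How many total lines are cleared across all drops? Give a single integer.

Answer: 1

Derivation:
Drop 1: Z rot1 at col 1 lands with bottom-row=0; cleared 0 line(s) (total 0); column heights now [0 2 3 0], max=3
Drop 2: L rot1 at col 0 lands with bottom-row=2; cleared 0 line(s) (total 0); column heights now [5 3 3 0], max=5
Drop 3: T rot0 at col 1 lands with bottom-row=3; cleared 1 line(s) (total 1); column heights now [4 3 4 0], max=4
Drop 4: I rot3 at col 1 lands with bottom-row=3; cleared 0 line(s) (total 1); column heights now [4 7 4 0], max=7
Drop 5: T rot0 at col 0 lands with bottom-row=7; cleared 0 line(s) (total 1); column heights now [8 9 8 0], max=9
Drop 6: Z rot2 at col 1 lands with bottom-row=8; cleared 0 line(s) (total 1); column heights now [8 10 10 9], max=10
Drop 7: T rot1 at col 1 lands with bottom-row=10; cleared 0 line(s) (total 1); column heights now [8 13 12 9], max=13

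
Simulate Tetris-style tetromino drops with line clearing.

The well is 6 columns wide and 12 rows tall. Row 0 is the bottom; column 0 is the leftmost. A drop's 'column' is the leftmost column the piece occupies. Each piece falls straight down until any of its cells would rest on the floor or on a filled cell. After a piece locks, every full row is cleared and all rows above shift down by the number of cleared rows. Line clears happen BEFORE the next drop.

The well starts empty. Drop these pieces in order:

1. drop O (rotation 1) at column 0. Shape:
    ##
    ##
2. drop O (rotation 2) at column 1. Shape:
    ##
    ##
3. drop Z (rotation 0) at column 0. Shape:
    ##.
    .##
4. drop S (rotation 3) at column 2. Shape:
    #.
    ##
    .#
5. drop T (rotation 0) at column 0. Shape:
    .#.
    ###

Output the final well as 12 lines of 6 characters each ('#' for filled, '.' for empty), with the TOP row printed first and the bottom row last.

Answer: ......
......
......
.#....
###...
..#...
####..
.###..
.##...
.##...
##....
##....

Derivation:
Drop 1: O rot1 at col 0 lands with bottom-row=0; cleared 0 line(s) (total 0); column heights now [2 2 0 0 0 0], max=2
Drop 2: O rot2 at col 1 lands with bottom-row=2; cleared 0 line(s) (total 0); column heights now [2 4 4 0 0 0], max=4
Drop 3: Z rot0 at col 0 lands with bottom-row=4; cleared 0 line(s) (total 0); column heights now [6 6 5 0 0 0], max=6
Drop 4: S rot3 at col 2 lands with bottom-row=4; cleared 0 line(s) (total 0); column heights now [6 6 7 6 0 0], max=7
Drop 5: T rot0 at col 0 lands with bottom-row=7; cleared 0 line(s) (total 0); column heights now [8 9 8 6 0 0], max=9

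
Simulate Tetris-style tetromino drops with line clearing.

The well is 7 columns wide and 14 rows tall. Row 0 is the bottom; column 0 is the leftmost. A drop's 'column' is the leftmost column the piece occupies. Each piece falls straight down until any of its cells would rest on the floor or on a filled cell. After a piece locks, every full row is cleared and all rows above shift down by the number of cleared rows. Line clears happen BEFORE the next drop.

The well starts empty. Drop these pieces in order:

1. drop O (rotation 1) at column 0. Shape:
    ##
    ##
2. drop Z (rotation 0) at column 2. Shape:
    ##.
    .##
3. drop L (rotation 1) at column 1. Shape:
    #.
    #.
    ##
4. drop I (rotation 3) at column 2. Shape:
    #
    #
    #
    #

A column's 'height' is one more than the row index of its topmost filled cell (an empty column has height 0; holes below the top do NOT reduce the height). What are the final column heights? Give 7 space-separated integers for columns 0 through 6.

Drop 1: O rot1 at col 0 lands with bottom-row=0; cleared 0 line(s) (total 0); column heights now [2 2 0 0 0 0 0], max=2
Drop 2: Z rot0 at col 2 lands with bottom-row=0; cleared 0 line(s) (total 0); column heights now [2 2 2 2 1 0 0], max=2
Drop 3: L rot1 at col 1 lands with bottom-row=2; cleared 0 line(s) (total 0); column heights now [2 5 3 2 1 0 0], max=5
Drop 4: I rot3 at col 2 lands with bottom-row=3; cleared 0 line(s) (total 0); column heights now [2 5 7 2 1 0 0], max=7

Answer: 2 5 7 2 1 0 0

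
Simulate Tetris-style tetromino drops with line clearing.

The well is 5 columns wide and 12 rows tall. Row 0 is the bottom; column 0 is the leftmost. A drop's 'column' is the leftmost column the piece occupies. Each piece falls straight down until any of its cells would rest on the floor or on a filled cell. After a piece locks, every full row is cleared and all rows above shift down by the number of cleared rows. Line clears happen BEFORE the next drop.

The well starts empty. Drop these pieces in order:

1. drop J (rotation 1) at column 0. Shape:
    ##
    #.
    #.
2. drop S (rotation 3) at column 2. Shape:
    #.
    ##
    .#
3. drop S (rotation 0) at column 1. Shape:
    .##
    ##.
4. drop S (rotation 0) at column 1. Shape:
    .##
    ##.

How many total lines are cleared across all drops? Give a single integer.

Answer: 0

Derivation:
Drop 1: J rot1 at col 0 lands with bottom-row=0; cleared 0 line(s) (total 0); column heights now [3 3 0 0 0], max=3
Drop 2: S rot3 at col 2 lands with bottom-row=0; cleared 0 line(s) (total 0); column heights now [3 3 3 2 0], max=3
Drop 3: S rot0 at col 1 lands with bottom-row=3; cleared 0 line(s) (total 0); column heights now [3 4 5 5 0], max=5
Drop 4: S rot0 at col 1 lands with bottom-row=5; cleared 0 line(s) (total 0); column heights now [3 6 7 7 0], max=7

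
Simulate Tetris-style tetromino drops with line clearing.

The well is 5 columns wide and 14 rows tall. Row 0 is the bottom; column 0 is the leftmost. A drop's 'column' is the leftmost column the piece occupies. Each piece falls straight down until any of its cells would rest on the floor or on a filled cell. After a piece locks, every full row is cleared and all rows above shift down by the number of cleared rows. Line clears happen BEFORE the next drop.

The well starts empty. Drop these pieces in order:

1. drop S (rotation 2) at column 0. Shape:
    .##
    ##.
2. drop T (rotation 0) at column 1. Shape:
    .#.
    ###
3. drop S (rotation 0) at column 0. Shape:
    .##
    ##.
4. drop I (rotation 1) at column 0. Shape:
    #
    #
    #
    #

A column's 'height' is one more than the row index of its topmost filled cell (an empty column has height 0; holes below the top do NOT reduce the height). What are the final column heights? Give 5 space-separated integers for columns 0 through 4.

Drop 1: S rot2 at col 0 lands with bottom-row=0; cleared 0 line(s) (total 0); column heights now [1 2 2 0 0], max=2
Drop 2: T rot0 at col 1 lands with bottom-row=2; cleared 0 line(s) (total 0); column heights now [1 3 4 3 0], max=4
Drop 3: S rot0 at col 0 lands with bottom-row=3; cleared 0 line(s) (total 0); column heights now [4 5 5 3 0], max=5
Drop 4: I rot1 at col 0 lands with bottom-row=4; cleared 0 line(s) (total 0); column heights now [8 5 5 3 0], max=8

Answer: 8 5 5 3 0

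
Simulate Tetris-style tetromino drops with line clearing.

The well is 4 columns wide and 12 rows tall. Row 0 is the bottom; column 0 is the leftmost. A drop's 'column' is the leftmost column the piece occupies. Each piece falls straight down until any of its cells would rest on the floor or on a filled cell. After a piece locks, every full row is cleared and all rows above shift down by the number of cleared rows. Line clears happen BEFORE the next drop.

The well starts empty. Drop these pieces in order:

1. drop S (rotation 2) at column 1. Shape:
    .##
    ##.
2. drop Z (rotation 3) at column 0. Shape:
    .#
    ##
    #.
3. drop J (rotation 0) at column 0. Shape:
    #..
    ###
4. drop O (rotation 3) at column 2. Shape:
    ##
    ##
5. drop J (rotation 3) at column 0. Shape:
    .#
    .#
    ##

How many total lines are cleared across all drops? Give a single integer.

Drop 1: S rot2 at col 1 lands with bottom-row=0; cleared 0 line(s) (total 0); column heights now [0 1 2 2], max=2
Drop 2: Z rot3 at col 0 lands with bottom-row=0; cleared 1 line(s) (total 1); column heights now [1 2 1 0], max=2
Drop 3: J rot0 at col 0 lands with bottom-row=2; cleared 0 line(s) (total 1); column heights now [4 3 3 0], max=4
Drop 4: O rot3 at col 2 lands with bottom-row=3; cleared 0 line(s) (total 1); column heights now [4 3 5 5], max=5
Drop 5: J rot3 at col 0 lands with bottom-row=4; cleared 1 line(s) (total 2); column heights now [4 6 4 4], max=6

Answer: 2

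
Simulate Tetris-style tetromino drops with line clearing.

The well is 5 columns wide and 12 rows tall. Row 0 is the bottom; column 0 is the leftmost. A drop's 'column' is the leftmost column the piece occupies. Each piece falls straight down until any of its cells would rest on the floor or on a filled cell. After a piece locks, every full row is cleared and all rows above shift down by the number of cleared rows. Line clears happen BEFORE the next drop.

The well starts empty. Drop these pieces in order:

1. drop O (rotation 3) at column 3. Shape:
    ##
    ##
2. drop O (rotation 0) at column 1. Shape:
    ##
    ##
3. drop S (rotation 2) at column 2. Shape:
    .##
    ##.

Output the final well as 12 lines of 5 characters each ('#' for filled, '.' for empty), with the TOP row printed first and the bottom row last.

Drop 1: O rot3 at col 3 lands with bottom-row=0; cleared 0 line(s) (total 0); column heights now [0 0 0 2 2], max=2
Drop 2: O rot0 at col 1 lands with bottom-row=0; cleared 0 line(s) (total 0); column heights now [0 2 2 2 2], max=2
Drop 3: S rot2 at col 2 lands with bottom-row=2; cleared 0 line(s) (total 0); column heights now [0 2 3 4 4], max=4

Answer: .....
.....
.....
.....
.....
.....
.....
.....
...##
..##.
.####
.####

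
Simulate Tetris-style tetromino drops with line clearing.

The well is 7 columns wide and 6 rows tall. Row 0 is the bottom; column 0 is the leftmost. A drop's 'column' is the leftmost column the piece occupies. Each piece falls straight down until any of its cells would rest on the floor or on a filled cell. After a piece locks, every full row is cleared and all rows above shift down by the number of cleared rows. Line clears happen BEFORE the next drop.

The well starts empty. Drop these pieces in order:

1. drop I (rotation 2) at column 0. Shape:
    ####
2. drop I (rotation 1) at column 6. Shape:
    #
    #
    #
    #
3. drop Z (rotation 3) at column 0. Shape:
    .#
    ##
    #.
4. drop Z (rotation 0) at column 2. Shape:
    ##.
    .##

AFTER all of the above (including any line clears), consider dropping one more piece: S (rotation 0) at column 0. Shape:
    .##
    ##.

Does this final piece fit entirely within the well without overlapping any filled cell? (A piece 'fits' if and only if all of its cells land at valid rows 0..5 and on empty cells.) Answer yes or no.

Drop 1: I rot2 at col 0 lands with bottom-row=0; cleared 0 line(s) (total 0); column heights now [1 1 1 1 0 0 0], max=1
Drop 2: I rot1 at col 6 lands with bottom-row=0; cleared 0 line(s) (total 0); column heights now [1 1 1 1 0 0 4], max=4
Drop 3: Z rot3 at col 0 lands with bottom-row=1; cleared 0 line(s) (total 0); column heights now [3 4 1 1 0 0 4], max=4
Drop 4: Z rot0 at col 2 lands with bottom-row=1; cleared 0 line(s) (total 0); column heights now [3 4 3 3 2 0 4], max=4
Test piece S rot0 at col 0 (width 3): heights before test = [3 4 3 3 2 0 4]; fits = True

Answer: yes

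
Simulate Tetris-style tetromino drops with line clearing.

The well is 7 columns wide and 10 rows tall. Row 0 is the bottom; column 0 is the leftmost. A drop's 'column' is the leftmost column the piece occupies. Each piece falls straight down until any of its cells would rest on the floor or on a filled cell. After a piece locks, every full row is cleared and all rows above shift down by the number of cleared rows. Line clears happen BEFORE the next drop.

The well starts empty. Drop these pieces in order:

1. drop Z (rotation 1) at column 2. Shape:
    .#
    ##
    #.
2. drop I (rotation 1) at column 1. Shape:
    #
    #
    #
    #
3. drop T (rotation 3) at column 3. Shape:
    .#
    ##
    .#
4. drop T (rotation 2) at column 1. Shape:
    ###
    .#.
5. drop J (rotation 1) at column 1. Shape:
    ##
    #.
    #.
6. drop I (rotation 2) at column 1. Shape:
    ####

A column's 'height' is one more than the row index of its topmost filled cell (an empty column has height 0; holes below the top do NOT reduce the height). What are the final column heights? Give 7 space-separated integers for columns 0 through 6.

Answer: 0 9 9 9 9 0 0

Derivation:
Drop 1: Z rot1 at col 2 lands with bottom-row=0; cleared 0 line(s) (total 0); column heights now [0 0 2 3 0 0 0], max=3
Drop 2: I rot1 at col 1 lands with bottom-row=0; cleared 0 line(s) (total 0); column heights now [0 4 2 3 0 0 0], max=4
Drop 3: T rot3 at col 3 lands with bottom-row=2; cleared 0 line(s) (total 0); column heights now [0 4 2 4 5 0 0], max=5
Drop 4: T rot2 at col 1 lands with bottom-row=3; cleared 0 line(s) (total 0); column heights now [0 5 5 5 5 0 0], max=5
Drop 5: J rot1 at col 1 lands with bottom-row=5; cleared 0 line(s) (total 0); column heights now [0 8 8 5 5 0 0], max=8
Drop 6: I rot2 at col 1 lands with bottom-row=8; cleared 0 line(s) (total 0); column heights now [0 9 9 9 9 0 0], max=9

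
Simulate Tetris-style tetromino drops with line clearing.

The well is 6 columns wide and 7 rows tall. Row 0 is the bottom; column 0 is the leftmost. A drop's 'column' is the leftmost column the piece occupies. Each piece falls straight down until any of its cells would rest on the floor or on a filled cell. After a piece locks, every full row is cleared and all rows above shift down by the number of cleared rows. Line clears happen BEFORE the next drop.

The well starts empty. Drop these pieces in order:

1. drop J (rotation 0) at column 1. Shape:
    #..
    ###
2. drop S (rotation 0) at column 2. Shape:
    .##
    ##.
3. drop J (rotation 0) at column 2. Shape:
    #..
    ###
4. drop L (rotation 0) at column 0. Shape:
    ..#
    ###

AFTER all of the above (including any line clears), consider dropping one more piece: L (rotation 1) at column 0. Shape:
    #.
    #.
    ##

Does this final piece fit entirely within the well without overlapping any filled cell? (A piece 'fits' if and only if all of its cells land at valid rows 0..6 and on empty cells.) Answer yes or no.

Drop 1: J rot0 at col 1 lands with bottom-row=0; cleared 0 line(s) (total 0); column heights now [0 2 1 1 0 0], max=2
Drop 2: S rot0 at col 2 lands with bottom-row=1; cleared 0 line(s) (total 0); column heights now [0 2 2 3 3 0], max=3
Drop 3: J rot0 at col 2 lands with bottom-row=3; cleared 0 line(s) (total 0); column heights now [0 2 5 4 4 0], max=5
Drop 4: L rot0 at col 0 lands with bottom-row=5; cleared 0 line(s) (total 0); column heights now [6 6 7 4 4 0], max=7
Test piece L rot1 at col 0 (width 2): heights before test = [6 6 7 4 4 0]; fits = False

Answer: no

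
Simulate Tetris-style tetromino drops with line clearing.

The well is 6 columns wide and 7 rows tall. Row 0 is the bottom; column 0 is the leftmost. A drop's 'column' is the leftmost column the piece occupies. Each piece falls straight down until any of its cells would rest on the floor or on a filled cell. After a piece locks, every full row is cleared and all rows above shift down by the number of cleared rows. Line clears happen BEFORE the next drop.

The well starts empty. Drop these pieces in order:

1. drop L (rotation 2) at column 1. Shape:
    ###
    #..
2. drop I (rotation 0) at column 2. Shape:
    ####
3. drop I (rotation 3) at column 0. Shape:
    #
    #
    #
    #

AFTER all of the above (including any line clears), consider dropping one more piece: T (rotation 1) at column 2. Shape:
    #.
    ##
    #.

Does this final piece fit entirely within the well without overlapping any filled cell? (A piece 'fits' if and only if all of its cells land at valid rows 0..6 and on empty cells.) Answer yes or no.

Drop 1: L rot2 at col 1 lands with bottom-row=0; cleared 0 line(s) (total 0); column heights now [0 2 2 2 0 0], max=2
Drop 2: I rot0 at col 2 lands with bottom-row=2; cleared 0 line(s) (total 0); column heights now [0 2 3 3 3 3], max=3
Drop 3: I rot3 at col 0 lands with bottom-row=0; cleared 0 line(s) (total 0); column heights now [4 2 3 3 3 3], max=4
Test piece T rot1 at col 2 (width 2): heights before test = [4 2 3 3 3 3]; fits = True

Answer: yes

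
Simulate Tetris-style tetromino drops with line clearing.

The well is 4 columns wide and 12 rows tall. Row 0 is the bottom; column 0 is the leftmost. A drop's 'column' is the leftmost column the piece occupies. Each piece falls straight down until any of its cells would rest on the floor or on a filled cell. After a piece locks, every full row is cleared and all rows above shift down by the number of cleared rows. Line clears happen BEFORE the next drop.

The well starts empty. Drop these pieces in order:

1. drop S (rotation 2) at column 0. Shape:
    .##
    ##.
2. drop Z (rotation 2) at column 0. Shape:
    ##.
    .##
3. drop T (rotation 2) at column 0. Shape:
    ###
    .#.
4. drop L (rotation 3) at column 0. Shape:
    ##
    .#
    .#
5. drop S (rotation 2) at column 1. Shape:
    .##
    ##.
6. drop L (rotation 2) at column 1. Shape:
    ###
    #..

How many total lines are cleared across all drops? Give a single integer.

Drop 1: S rot2 at col 0 lands with bottom-row=0; cleared 0 line(s) (total 0); column heights now [1 2 2 0], max=2
Drop 2: Z rot2 at col 0 lands with bottom-row=2; cleared 0 line(s) (total 0); column heights now [4 4 3 0], max=4
Drop 3: T rot2 at col 0 lands with bottom-row=4; cleared 0 line(s) (total 0); column heights now [6 6 6 0], max=6
Drop 4: L rot3 at col 0 lands with bottom-row=6; cleared 0 line(s) (total 0); column heights now [9 9 6 0], max=9
Drop 5: S rot2 at col 1 lands with bottom-row=9; cleared 0 line(s) (total 0); column heights now [9 10 11 11], max=11
Drop 6: L rot2 at col 1 lands with bottom-row=10; cleared 0 line(s) (total 0); column heights now [9 12 12 12], max=12

Answer: 0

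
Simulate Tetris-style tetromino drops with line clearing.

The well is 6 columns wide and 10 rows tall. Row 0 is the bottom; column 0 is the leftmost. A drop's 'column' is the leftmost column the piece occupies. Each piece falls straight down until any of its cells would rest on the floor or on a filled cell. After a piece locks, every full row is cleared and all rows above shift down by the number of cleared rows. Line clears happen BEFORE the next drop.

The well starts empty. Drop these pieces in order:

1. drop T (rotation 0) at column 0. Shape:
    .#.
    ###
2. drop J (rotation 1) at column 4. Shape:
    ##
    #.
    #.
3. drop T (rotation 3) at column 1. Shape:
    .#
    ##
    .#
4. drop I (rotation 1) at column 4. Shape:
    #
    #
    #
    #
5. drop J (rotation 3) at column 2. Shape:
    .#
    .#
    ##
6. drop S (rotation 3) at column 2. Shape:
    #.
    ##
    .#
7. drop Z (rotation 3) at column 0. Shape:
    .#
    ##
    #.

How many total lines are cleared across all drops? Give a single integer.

Drop 1: T rot0 at col 0 lands with bottom-row=0; cleared 0 line(s) (total 0); column heights now [1 2 1 0 0 0], max=2
Drop 2: J rot1 at col 4 lands with bottom-row=0; cleared 0 line(s) (total 0); column heights now [1 2 1 0 3 3], max=3
Drop 3: T rot3 at col 1 lands with bottom-row=1; cleared 0 line(s) (total 0); column heights now [1 3 4 0 3 3], max=4
Drop 4: I rot1 at col 4 lands with bottom-row=3; cleared 0 line(s) (total 0); column heights now [1 3 4 0 7 3], max=7
Drop 5: J rot3 at col 2 lands with bottom-row=4; cleared 0 line(s) (total 0); column heights now [1 3 5 7 7 3], max=7
Drop 6: S rot3 at col 2 lands with bottom-row=7; cleared 0 line(s) (total 0); column heights now [1 3 10 9 7 3], max=10
Drop 7: Z rot3 at col 0 lands with bottom-row=2; cleared 0 line(s) (total 0); column heights now [4 5 10 9 7 3], max=10

Answer: 0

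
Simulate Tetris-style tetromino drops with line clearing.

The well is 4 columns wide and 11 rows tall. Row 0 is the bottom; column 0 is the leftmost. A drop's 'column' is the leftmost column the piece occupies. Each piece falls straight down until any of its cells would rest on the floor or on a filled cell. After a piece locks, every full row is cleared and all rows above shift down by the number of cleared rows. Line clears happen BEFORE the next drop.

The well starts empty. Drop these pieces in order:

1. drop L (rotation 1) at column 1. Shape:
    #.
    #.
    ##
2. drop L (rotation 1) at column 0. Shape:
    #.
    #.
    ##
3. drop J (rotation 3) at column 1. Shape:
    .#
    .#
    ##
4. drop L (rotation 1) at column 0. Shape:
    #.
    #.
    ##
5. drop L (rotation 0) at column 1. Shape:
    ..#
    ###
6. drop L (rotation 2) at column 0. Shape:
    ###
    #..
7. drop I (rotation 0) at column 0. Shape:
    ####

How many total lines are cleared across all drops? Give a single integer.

Drop 1: L rot1 at col 1 lands with bottom-row=0; cleared 0 line(s) (total 0); column heights now [0 3 1 0], max=3
Drop 2: L rot1 at col 0 lands with bottom-row=3; cleared 0 line(s) (total 0); column heights now [6 4 1 0], max=6
Drop 3: J rot3 at col 1 lands with bottom-row=4; cleared 0 line(s) (total 0); column heights now [6 5 7 0], max=7
Drop 4: L rot1 at col 0 lands with bottom-row=6; cleared 0 line(s) (total 0); column heights now [9 7 7 0], max=9
Drop 5: L rot0 at col 1 lands with bottom-row=7; cleared 1 line(s) (total 1); column heights now [8 7 7 8], max=8
Drop 6: L rot2 at col 0 lands with bottom-row=8; cleared 0 line(s) (total 1); column heights now [10 10 10 8], max=10
Drop 7: I rot0 at col 0 lands with bottom-row=10; cleared 1 line(s) (total 2); column heights now [10 10 10 8], max=10

Answer: 2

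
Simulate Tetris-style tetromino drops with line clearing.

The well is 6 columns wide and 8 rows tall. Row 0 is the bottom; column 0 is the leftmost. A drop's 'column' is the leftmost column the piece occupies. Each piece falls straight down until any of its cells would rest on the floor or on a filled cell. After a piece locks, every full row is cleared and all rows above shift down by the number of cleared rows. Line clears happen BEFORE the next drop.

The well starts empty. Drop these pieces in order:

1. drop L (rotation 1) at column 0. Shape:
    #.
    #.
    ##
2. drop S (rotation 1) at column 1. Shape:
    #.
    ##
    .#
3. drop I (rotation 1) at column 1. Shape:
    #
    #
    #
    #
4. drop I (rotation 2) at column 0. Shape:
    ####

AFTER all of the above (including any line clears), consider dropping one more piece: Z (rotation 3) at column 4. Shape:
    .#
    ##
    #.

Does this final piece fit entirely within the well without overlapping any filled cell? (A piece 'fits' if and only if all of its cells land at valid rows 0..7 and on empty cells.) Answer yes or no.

Drop 1: L rot1 at col 0 lands with bottom-row=0; cleared 0 line(s) (total 0); column heights now [3 1 0 0 0 0], max=3
Drop 2: S rot1 at col 1 lands with bottom-row=0; cleared 0 line(s) (total 0); column heights now [3 3 2 0 0 0], max=3
Drop 3: I rot1 at col 1 lands with bottom-row=3; cleared 0 line(s) (total 0); column heights now [3 7 2 0 0 0], max=7
Drop 4: I rot2 at col 0 lands with bottom-row=7; cleared 0 line(s) (total 0); column heights now [8 8 8 8 0 0], max=8
Test piece Z rot3 at col 4 (width 2): heights before test = [8 8 8 8 0 0]; fits = True

Answer: yes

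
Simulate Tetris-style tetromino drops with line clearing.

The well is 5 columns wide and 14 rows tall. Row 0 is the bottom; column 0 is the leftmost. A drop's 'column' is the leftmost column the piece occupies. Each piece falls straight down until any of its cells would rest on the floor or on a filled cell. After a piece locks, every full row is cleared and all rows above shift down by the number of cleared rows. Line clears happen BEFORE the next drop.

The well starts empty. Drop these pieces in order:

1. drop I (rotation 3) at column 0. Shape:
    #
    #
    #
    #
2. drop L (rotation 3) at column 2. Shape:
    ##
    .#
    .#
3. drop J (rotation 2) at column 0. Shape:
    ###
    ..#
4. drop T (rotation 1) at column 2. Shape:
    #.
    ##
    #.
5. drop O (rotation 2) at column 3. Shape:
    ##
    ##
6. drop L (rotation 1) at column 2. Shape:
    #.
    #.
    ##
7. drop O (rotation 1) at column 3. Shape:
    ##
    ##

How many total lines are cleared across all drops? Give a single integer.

Answer: 0

Derivation:
Drop 1: I rot3 at col 0 lands with bottom-row=0; cleared 0 line(s) (total 0); column heights now [4 0 0 0 0], max=4
Drop 2: L rot3 at col 2 lands with bottom-row=0; cleared 0 line(s) (total 0); column heights now [4 0 3 3 0], max=4
Drop 3: J rot2 at col 0 lands with bottom-row=3; cleared 0 line(s) (total 0); column heights now [5 5 5 3 0], max=5
Drop 4: T rot1 at col 2 lands with bottom-row=5; cleared 0 line(s) (total 0); column heights now [5 5 8 7 0], max=8
Drop 5: O rot2 at col 3 lands with bottom-row=7; cleared 0 line(s) (total 0); column heights now [5 5 8 9 9], max=9
Drop 6: L rot1 at col 2 lands with bottom-row=9; cleared 0 line(s) (total 0); column heights now [5 5 12 10 9], max=12
Drop 7: O rot1 at col 3 lands with bottom-row=10; cleared 0 line(s) (total 0); column heights now [5 5 12 12 12], max=12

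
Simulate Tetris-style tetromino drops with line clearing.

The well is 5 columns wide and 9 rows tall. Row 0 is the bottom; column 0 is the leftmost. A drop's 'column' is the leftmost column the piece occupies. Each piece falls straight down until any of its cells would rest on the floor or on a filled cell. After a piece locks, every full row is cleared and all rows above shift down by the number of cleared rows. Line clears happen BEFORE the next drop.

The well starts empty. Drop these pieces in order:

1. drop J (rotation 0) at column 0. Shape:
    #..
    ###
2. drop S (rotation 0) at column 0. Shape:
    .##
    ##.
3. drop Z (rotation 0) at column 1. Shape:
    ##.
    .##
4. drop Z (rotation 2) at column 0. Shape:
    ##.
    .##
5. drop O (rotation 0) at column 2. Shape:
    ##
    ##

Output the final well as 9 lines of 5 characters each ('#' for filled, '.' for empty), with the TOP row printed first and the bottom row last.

Answer: ..##.
####.
.##..
.##..
..##.
.##..
##...
#....
###..

Derivation:
Drop 1: J rot0 at col 0 lands with bottom-row=0; cleared 0 line(s) (total 0); column heights now [2 1 1 0 0], max=2
Drop 2: S rot0 at col 0 lands with bottom-row=2; cleared 0 line(s) (total 0); column heights now [3 4 4 0 0], max=4
Drop 3: Z rot0 at col 1 lands with bottom-row=4; cleared 0 line(s) (total 0); column heights now [3 6 6 5 0], max=6
Drop 4: Z rot2 at col 0 lands with bottom-row=6; cleared 0 line(s) (total 0); column heights now [8 8 7 5 0], max=8
Drop 5: O rot0 at col 2 lands with bottom-row=7; cleared 0 line(s) (total 0); column heights now [8 8 9 9 0], max=9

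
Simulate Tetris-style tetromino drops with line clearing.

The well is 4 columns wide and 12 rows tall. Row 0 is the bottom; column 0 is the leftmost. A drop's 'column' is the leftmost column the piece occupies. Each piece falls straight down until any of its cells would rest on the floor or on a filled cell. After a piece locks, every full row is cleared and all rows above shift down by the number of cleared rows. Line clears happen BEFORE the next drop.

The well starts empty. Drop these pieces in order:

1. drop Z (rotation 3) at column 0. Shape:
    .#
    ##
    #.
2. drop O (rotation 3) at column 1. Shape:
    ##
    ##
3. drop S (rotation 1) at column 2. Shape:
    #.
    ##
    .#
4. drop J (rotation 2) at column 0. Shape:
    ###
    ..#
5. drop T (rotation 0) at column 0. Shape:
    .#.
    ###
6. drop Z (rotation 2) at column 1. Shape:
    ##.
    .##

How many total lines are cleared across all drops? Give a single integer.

Drop 1: Z rot3 at col 0 lands with bottom-row=0; cleared 0 line(s) (total 0); column heights now [2 3 0 0], max=3
Drop 2: O rot3 at col 1 lands with bottom-row=3; cleared 0 line(s) (total 0); column heights now [2 5 5 0], max=5
Drop 3: S rot1 at col 2 lands with bottom-row=4; cleared 0 line(s) (total 0); column heights now [2 5 7 6], max=7
Drop 4: J rot2 at col 0 lands with bottom-row=7; cleared 0 line(s) (total 0); column heights now [9 9 9 6], max=9
Drop 5: T rot0 at col 0 lands with bottom-row=9; cleared 0 line(s) (total 0); column heights now [10 11 10 6], max=11
Drop 6: Z rot2 at col 1 lands with bottom-row=10; cleared 0 line(s) (total 0); column heights now [10 12 12 11], max=12

Answer: 0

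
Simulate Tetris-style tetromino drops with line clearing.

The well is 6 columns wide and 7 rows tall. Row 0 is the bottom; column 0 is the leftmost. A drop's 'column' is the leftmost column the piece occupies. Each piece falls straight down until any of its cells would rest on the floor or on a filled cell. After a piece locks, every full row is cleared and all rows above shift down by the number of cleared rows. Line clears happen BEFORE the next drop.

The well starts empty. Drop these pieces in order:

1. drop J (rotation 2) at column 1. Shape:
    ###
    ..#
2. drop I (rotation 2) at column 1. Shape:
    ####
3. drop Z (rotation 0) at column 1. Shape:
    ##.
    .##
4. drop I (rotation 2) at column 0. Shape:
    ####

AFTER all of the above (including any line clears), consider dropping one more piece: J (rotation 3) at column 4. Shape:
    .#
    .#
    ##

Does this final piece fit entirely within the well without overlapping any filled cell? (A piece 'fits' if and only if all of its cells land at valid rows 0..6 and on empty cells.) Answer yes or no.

Answer: yes

Derivation:
Drop 1: J rot2 at col 1 lands with bottom-row=0; cleared 0 line(s) (total 0); column heights now [0 2 2 2 0 0], max=2
Drop 2: I rot2 at col 1 lands with bottom-row=2; cleared 0 line(s) (total 0); column heights now [0 3 3 3 3 0], max=3
Drop 3: Z rot0 at col 1 lands with bottom-row=3; cleared 0 line(s) (total 0); column heights now [0 5 5 4 3 0], max=5
Drop 4: I rot2 at col 0 lands with bottom-row=5; cleared 0 line(s) (total 0); column heights now [6 6 6 6 3 0], max=6
Test piece J rot3 at col 4 (width 2): heights before test = [6 6 6 6 3 0]; fits = True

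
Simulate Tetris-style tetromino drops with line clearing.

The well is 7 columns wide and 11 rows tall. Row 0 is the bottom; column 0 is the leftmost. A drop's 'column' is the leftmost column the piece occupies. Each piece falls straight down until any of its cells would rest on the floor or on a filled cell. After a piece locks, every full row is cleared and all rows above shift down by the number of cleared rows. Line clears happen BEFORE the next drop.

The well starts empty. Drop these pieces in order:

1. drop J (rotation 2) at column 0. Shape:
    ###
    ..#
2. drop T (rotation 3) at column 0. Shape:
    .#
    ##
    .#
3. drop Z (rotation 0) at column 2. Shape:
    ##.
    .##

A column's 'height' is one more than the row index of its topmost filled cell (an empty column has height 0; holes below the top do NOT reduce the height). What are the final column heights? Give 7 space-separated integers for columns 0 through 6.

Drop 1: J rot2 at col 0 lands with bottom-row=0; cleared 0 line(s) (total 0); column heights now [2 2 2 0 0 0 0], max=2
Drop 2: T rot3 at col 0 lands with bottom-row=2; cleared 0 line(s) (total 0); column heights now [4 5 2 0 0 0 0], max=5
Drop 3: Z rot0 at col 2 lands with bottom-row=1; cleared 0 line(s) (total 0); column heights now [4 5 3 3 2 0 0], max=5

Answer: 4 5 3 3 2 0 0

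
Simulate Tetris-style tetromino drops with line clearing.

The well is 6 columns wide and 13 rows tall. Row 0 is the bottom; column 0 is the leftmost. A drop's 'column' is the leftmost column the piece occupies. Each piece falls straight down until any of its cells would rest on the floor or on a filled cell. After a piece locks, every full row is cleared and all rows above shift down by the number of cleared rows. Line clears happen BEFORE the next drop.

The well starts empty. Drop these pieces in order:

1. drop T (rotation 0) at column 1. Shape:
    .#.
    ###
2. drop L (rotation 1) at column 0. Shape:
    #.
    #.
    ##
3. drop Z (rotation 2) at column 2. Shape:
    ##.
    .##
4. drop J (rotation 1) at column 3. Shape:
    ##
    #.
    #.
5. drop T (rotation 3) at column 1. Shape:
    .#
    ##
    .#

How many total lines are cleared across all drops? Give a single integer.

Answer: 0

Derivation:
Drop 1: T rot0 at col 1 lands with bottom-row=0; cleared 0 line(s) (total 0); column heights now [0 1 2 1 0 0], max=2
Drop 2: L rot1 at col 0 lands with bottom-row=1; cleared 0 line(s) (total 0); column heights now [4 2 2 1 0 0], max=4
Drop 3: Z rot2 at col 2 lands with bottom-row=1; cleared 0 line(s) (total 0); column heights now [4 2 3 3 2 0], max=4
Drop 4: J rot1 at col 3 lands with bottom-row=3; cleared 0 line(s) (total 0); column heights now [4 2 3 6 6 0], max=6
Drop 5: T rot3 at col 1 lands with bottom-row=3; cleared 0 line(s) (total 0); column heights now [4 5 6 6 6 0], max=6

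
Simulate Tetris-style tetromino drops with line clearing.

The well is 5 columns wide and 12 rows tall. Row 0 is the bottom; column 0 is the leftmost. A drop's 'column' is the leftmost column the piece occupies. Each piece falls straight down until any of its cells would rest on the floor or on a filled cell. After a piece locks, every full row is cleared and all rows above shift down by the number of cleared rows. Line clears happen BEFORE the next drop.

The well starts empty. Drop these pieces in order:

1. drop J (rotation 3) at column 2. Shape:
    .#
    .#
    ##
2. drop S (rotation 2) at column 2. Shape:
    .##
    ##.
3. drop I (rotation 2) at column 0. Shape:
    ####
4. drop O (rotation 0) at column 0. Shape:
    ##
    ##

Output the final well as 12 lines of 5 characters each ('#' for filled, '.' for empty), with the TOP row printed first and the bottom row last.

Answer: .....
.....
.....
.....
##...
##...
####.
...##
..##.
...#.
...#.
..##.

Derivation:
Drop 1: J rot3 at col 2 lands with bottom-row=0; cleared 0 line(s) (total 0); column heights now [0 0 1 3 0], max=3
Drop 2: S rot2 at col 2 lands with bottom-row=3; cleared 0 line(s) (total 0); column heights now [0 0 4 5 5], max=5
Drop 3: I rot2 at col 0 lands with bottom-row=5; cleared 0 line(s) (total 0); column heights now [6 6 6 6 5], max=6
Drop 4: O rot0 at col 0 lands with bottom-row=6; cleared 0 line(s) (total 0); column heights now [8 8 6 6 5], max=8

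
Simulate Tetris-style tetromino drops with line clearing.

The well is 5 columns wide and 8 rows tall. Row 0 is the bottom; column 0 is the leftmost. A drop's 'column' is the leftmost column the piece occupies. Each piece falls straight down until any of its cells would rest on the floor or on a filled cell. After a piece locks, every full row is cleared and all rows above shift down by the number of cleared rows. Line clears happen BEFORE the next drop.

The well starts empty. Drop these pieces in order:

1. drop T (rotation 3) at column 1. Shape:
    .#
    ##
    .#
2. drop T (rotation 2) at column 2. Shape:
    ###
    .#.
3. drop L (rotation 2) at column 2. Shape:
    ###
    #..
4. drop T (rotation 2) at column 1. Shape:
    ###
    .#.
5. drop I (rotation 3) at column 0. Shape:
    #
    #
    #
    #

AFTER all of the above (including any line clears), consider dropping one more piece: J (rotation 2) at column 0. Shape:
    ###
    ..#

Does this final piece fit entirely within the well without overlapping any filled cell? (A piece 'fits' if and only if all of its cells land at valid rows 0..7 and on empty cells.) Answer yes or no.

Drop 1: T rot3 at col 1 lands with bottom-row=0; cleared 0 line(s) (total 0); column heights now [0 2 3 0 0], max=3
Drop 2: T rot2 at col 2 lands with bottom-row=2; cleared 0 line(s) (total 0); column heights now [0 2 4 4 4], max=4
Drop 3: L rot2 at col 2 lands with bottom-row=4; cleared 0 line(s) (total 0); column heights now [0 2 6 6 6], max=6
Drop 4: T rot2 at col 1 lands with bottom-row=6; cleared 0 line(s) (total 0); column heights now [0 8 8 8 6], max=8
Drop 5: I rot3 at col 0 lands with bottom-row=0; cleared 0 line(s) (total 0); column heights now [4 8 8 8 6], max=8
Test piece J rot2 at col 0 (width 3): heights before test = [4 8 8 8 6]; fits = False

Answer: no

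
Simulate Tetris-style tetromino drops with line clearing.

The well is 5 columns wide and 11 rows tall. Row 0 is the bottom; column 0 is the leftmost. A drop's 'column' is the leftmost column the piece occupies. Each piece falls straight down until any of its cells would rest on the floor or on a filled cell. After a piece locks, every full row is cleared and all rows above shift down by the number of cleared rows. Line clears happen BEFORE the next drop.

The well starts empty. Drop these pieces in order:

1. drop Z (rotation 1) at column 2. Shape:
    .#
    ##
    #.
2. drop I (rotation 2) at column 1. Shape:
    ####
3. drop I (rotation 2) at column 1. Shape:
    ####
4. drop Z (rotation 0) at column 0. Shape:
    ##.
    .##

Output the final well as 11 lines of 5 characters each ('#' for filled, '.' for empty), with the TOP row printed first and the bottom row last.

Drop 1: Z rot1 at col 2 lands with bottom-row=0; cleared 0 line(s) (total 0); column heights now [0 0 2 3 0], max=3
Drop 2: I rot2 at col 1 lands with bottom-row=3; cleared 0 line(s) (total 0); column heights now [0 4 4 4 4], max=4
Drop 3: I rot2 at col 1 lands with bottom-row=4; cleared 0 line(s) (total 0); column heights now [0 5 5 5 5], max=5
Drop 4: Z rot0 at col 0 lands with bottom-row=5; cleared 0 line(s) (total 0); column heights now [7 7 6 5 5], max=7

Answer: .....
.....
.....
.....
##...
.##..
.####
.####
...#.
..##.
..#..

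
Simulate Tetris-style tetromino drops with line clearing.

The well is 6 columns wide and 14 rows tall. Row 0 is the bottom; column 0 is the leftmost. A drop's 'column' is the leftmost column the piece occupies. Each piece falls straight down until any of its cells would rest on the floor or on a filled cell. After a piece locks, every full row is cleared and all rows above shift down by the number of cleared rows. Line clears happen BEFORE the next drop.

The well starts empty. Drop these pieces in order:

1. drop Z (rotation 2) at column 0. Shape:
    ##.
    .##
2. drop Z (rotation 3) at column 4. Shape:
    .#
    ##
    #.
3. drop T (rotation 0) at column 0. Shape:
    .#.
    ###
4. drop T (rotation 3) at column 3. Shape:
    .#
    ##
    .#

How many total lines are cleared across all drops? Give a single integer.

Answer: 0

Derivation:
Drop 1: Z rot2 at col 0 lands with bottom-row=0; cleared 0 line(s) (total 0); column heights now [2 2 1 0 0 0], max=2
Drop 2: Z rot3 at col 4 lands with bottom-row=0; cleared 0 line(s) (total 0); column heights now [2 2 1 0 2 3], max=3
Drop 3: T rot0 at col 0 lands with bottom-row=2; cleared 0 line(s) (total 0); column heights now [3 4 3 0 2 3], max=4
Drop 4: T rot3 at col 3 lands with bottom-row=2; cleared 0 line(s) (total 0); column heights now [3 4 3 4 5 3], max=5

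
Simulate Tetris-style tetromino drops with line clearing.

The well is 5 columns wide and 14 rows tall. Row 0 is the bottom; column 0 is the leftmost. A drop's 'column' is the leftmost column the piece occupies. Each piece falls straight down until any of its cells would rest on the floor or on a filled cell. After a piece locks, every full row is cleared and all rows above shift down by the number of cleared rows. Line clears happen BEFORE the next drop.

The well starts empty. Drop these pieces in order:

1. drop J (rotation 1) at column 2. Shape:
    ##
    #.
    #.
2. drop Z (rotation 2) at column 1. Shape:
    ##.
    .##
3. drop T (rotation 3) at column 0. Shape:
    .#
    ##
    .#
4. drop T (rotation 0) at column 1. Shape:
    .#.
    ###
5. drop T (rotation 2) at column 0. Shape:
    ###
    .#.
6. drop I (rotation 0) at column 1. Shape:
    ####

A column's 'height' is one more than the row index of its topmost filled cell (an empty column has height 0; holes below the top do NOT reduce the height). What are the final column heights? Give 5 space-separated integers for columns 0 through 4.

Drop 1: J rot1 at col 2 lands with bottom-row=0; cleared 0 line(s) (total 0); column heights now [0 0 3 3 0], max=3
Drop 2: Z rot2 at col 1 lands with bottom-row=3; cleared 0 line(s) (total 0); column heights now [0 5 5 4 0], max=5
Drop 3: T rot3 at col 0 lands with bottom-row=5; cleared 0 line(s) (total 0); column heights now [7 8 5 4 0], max=8
Drop 4: T rot0 at col 1 lands with bottom-row=8; cleared 0 line(s) (total 0); column heights now [7 9 10 9 0], max=10
Drop 5: T rot2 at col 0 lands with bottom-row=9; cleared 0 line(s) (total 0); column heights now [11 11 11 9 0], max=11
Drop 6: I rot0 at col 1 lands with bottom-row=11; cleared 0 line(s) (total 0); column heights now [11 12 12 12 12], max=12

Answer: 11 12 12 12 12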